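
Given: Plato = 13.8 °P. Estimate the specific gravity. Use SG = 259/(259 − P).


SG = 259/(259 − 13.8)

1.0563


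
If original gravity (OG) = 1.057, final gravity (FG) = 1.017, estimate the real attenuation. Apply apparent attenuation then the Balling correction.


AA = (OG−FG)/(OG−1)·100;  RA = AA·0.8192
AA = (1.057 − 1.017)/(1.057 − 1)·100 = 70.1754
RA = 70.1754·0.8192

57.4877 %


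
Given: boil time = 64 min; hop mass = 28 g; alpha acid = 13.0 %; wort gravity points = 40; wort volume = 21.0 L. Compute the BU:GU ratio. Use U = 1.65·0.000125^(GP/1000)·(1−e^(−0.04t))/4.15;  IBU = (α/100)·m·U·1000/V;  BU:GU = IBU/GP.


U = 1.65·0.000125^(40/1000)·(1−e^(−0.04·64))/4.15 = 0.2561
IBU = (13.0/100)·28·0.2561·1000/21.0 = 44.3867
BU:GU = 44.3867/40

1.1097


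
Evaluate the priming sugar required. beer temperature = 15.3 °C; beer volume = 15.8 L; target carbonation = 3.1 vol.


residual = 14.695·(0.01821 + 0.09011·e^(−0.04·T));  sugar = (target − residual)·4.0·V
residual = 14.695·(0.01821 + 0.09011·e^(−0.04·15.3)) = 0.9856
sugar = (3.1 − 0.9856)·4.0·15.8

133.6272 g


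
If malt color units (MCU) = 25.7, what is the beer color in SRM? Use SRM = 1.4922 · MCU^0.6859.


SRM = 1.4922 · 25.7^0.6859

13.8325 SRM


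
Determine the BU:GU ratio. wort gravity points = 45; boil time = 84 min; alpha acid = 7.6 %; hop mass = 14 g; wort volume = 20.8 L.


U = 1.65·0.000125^(GP/1000)·(1−e^(−0.04t))/4.15;  IBU = (α/100)·m·U·1000/V;  BU:GU = IBU/GP
U = 1.65·0.000125^(45/1000)·(1−e^(−0.04·84))/4.15 = 0.2561
IBU = (7.6/100)·14·0.2561·1000/20.8 = 13.1015
BU:GU = 13.1015/45

0.2911


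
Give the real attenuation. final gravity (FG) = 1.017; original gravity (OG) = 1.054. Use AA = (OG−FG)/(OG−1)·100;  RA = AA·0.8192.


AA = (1.054 − 1.017)/(1.054 − 1)·100 = 68.5185
RA = 68.5185·0.8192

56.1304 %


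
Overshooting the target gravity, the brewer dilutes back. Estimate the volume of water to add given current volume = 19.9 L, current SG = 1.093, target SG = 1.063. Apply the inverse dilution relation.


V_water = V·((SG_curr − 1)/(SG_target − 1) − 1)
V_water = 19.9·((1.093 − 1)/(1.063 − 1) − 1)

9.4762 L


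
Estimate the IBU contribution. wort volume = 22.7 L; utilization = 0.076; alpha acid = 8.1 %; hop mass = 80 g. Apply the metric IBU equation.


IBU = (α/100)·mass·U·1000 / V
IBU = (8.1/100)·80·0.076·1000 / 22.7

21.6952 IBU


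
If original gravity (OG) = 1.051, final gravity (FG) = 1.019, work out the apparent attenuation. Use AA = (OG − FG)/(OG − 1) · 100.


AA = (1.051 − 1.019)/(1.051 − 1) · 100

62.7451 %


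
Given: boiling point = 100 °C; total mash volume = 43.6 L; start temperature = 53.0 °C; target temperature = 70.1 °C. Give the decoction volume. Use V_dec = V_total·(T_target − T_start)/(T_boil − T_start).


V_dec = 43.6·(70.1 − 53.0)/(100 − 53.0)

15.8630 L


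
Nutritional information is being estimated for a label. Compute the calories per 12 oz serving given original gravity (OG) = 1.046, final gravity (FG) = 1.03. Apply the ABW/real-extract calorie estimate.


ABW = (OG−FG)·131.25·0.79/FG;  °P = 259 − 259/SG (for OG→OE and FG→AE);  RE = 0.1808·OE + 0.8192·AE;  Cal = (6.9·ABW + 4·(RE−0.1))·FG·3.55
ABW = (1.046 − 1.03)·131.25·0.79/1.03 = 1.6107
OE = 259 − 259/1.046 = 11.3901 °P
AE = 259 − 259/1.03 = 7.5437 °P
RE = 0.1808·11.3901 + 0.8192·7.5437 = 8.2391 °P
Cal = (6.9·1.6107 + 4·(8.2391−0.1))·1.03·3.55

159.6799 kcal


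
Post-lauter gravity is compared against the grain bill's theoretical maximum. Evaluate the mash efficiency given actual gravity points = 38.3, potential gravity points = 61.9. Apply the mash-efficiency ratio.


efficiency = actual / potential × 100
efficiency = 38.3 / 61.9 × 100

61.8740 %


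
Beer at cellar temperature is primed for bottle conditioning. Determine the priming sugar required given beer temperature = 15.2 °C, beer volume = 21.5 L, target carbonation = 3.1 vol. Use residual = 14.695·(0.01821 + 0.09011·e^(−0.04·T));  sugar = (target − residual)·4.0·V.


residual = 14.695·(0.01821 + 0.09011·e^(−0.04·15.2)) = 0.9885
sugar = (3.1 − 0.9885)·4.0·21.5

181.5870 g


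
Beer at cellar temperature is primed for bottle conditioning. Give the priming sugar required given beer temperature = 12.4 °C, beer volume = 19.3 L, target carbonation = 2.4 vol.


residual = 14.695·(0.01821 + 0.09011·e^(−0.04·T));  sugar = (target − residual)·4.0·V
residual = 14.695·(0.01821 + 0.09011·e^(−0.04·12.4)) = 1.0740
sugar = (2.4 − 1.0740)·4.0·19.3

102.3701 g


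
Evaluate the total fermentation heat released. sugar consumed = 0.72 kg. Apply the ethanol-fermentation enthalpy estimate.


Q = m_sugar · 590 kJ/kg
Q = 0.72 · 590

424.8000 kJ


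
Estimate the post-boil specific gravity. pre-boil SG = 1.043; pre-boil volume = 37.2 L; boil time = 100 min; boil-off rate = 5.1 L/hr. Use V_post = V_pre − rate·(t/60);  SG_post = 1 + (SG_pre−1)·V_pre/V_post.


V_post = 37.2 − 5.1·(100/60) = 28.7000
SG_post = 1 + (1.043 − 1)·37.2/28.7000

1.0557


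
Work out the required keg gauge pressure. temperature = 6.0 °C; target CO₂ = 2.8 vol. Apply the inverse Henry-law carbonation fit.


psi = vols/(0.01821 + 0.09011·e^(−0.04·T)) − 14.695
psi = 2.8/(0.01821 + 0.09011·e^(−0.04·6.0)) − 14.695

16.7328 psi


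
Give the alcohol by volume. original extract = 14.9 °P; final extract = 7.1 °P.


SG = 259/(259 − P);  ABV = (OG − FG)·131.25
OG = 259/(259 − 14.9) = 1.0610
FG = 259/(259 − 7.1) = 1.0282
ABV = (1.0610 − 1.0282)·131.25

4.3122 % ABV


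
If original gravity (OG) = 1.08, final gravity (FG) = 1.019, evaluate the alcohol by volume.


ABV = (OG − FG) · 131.25
ABV = (1.08 − 1.019) · 131.25

8.0063 % ABV


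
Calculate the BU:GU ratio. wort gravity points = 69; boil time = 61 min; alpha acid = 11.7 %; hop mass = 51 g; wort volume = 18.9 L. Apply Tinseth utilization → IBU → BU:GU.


U = 1.65·0.000125^(GP/1000)·(1−e^(−0.04t))/4.15;  IBU = (α/100)·m·U·1000/V;  BU:GU = IBU/GP
U = 1.65·0.000125^(69/1000)·(1−e^(−0.04·61))/4.15 = 0.1952
IBU = (11.7/100)·51·0.1952·1000/18.9 = 61.6327
BU:GU = 61.6327/69

0.8932


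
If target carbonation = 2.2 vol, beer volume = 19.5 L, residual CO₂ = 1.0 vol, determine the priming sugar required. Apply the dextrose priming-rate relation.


sugar = (target − residual)·4.0·V
sugar = (2.2 − 1.0)·4.0·19.5

93.6000 g


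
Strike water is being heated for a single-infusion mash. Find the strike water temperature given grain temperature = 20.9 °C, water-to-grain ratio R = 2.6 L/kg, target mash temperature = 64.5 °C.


T_strike = (0.41/R)·(T_mash − T_grain) + T_mash
T_strike = (0.41/2.6)·(64.5 − 20.9) + 64.5

71.3754 °C


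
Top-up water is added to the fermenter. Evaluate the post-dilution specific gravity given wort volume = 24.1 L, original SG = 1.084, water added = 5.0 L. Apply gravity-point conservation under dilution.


SG_new = 1 + (SG_old − 1)·V_old/(V_old + V_water)
pts = (1.084 − 1)·1000·24.1/(24.1 + 5.0) = 69.5670
SG_new = 1 + 69.5670/1000

1.0696


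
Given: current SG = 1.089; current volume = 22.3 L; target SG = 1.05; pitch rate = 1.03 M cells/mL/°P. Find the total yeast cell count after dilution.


V_w = V·((SG_c−1)/(SG_t−1)−1);  °P = 259 − 259/SG_t;  cells = rate·(V+V_w)·°P
V_w = 22.3·((1.089−1)/(1.05−1)−1) = 17.3940
V_final = 22.3 + 17.3940 = 39.6940
°P = 259 − 259/1.05 = 12.3333
cells = 1.03·39.6940·12.3333

504.2461 billion cells


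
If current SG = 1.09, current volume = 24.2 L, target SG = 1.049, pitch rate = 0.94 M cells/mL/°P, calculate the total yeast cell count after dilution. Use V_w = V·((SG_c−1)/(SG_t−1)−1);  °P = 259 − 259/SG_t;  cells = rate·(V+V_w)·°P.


V_w = 24.2·((1.09−1)/(1.049−1)−1) = 20.2490
V_final = 24.2 + 20.2490 = 44.4490
°P = 259 − 259/1.049 = 12.0982
cells = 0.94·44.4490·12.0982

505.4870 billion cells


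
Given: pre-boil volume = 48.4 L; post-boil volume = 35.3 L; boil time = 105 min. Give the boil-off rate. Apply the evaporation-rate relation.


rate = (V_pre − V_post) / (t_min/60)
rate = (48.4 − 35.3) / (105/60)

7.4857 L/hr


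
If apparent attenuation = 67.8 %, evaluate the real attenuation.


RA = AA · 0.8192
RA = 67.8 · 0.8192

55.5418 %


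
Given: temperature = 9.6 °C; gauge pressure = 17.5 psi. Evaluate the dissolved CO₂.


vols = (P + 14.695)·(0.01821 + 0.09011·e^(−0.04·T))
vols = (17.5 + 14.695)·(0.01821 + 0.09011·e^(−0.04·9.6))

2.5623 volumes


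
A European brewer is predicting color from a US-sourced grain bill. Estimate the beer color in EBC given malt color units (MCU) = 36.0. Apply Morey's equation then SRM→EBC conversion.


SRM = 1.4922·MCU^0.6859;  EBC = SRM·1.97
SRM = 1.4922·36.0^0.6859 = 17.4299
EBC = 17.4299·1.97

34.3369 EBC


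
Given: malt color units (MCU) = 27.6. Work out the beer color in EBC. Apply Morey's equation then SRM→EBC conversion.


SRM = 1.4922·MCU^0.6859;  EBC = SRM·1.97
SRM = 1.4922·27.6^0.6859 = 14.5260
EBC = 14.5260·1.97

28.6163 EBC


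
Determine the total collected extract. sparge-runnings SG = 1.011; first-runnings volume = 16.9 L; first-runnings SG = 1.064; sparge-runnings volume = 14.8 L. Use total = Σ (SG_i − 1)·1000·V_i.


first = (1.064 − 1)·1000·16.9 = 1081.6000
sparge = (1.011 − 1)·1000·14.8 = 162.8000
total = 1081.6000 + 162.8000

1244.4000 gravity·L


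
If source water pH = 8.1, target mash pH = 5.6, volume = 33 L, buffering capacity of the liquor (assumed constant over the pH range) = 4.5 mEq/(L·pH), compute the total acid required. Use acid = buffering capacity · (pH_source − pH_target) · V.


acid = 4.5 · (8.1 − 5.6) · 33

371.2500 mEq


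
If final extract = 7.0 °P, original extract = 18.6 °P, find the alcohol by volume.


SG = 259/(259 − P);  ABV = (OG − FG)·131.25
OG = 259/(259 − 18.6) = 1.0774
FG = 259/(259 − 7.0) = 1.0278
ABV = (1.0774 − 1.0278)·131.25

6.5091 % ABV


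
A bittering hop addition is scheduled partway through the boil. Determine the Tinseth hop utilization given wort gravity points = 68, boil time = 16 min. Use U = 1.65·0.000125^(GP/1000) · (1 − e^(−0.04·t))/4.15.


bigness = 1.65·0.000125^(68/1000) = 0.8955
boil_factor = (1 − e^(−0.04·16))/4.15 = 0.1139
U = 0.8955 · 0.1139

0.1020


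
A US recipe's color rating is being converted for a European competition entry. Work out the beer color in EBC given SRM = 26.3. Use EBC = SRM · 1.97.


EBC = 26.3 · 1.97

51.8110 EBC


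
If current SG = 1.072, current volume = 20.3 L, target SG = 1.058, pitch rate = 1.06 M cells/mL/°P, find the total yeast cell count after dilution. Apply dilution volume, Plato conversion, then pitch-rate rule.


V_w = V·((SG_c−1)/(SG_t−1)−1);  °P = 259 − 259/SG_t;  cells = rate·(V+V_w)·°P
V_w = 20.3·((1.072−1)/(1.058−1)−1) = 4.9000
V_final = 20.3 + 4.9000 = 25.2000
°P = 259 − 259/1.058 = 14.1985
cells = 1.06·25.2000·14.1985

379.2700 billion cells


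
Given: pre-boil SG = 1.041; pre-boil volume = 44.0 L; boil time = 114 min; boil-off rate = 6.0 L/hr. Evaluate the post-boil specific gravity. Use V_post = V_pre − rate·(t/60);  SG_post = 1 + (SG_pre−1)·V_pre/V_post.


V_post = 44.0 − 6.0·(114/60) = 32.6000
SG_post = 1 + (1.041 − 1)·44.0/32.6000

1.0553


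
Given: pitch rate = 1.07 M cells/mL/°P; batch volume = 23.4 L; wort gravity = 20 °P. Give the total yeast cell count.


cells (billions) = rate · V_L · °P
cells = 1.07 · 23.4 · 20

500.7600 billion cells


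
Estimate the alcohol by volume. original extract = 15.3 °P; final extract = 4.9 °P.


SG = 259/(259 − P);  ABV = (OG − FG)·131.25
OG = 259/(259 − 15.3) = 1.0628
FG = 259/(259 − 4.9) = 1.0193
ABV = (1.0628 − 1.0193)·131.25

5.7092 % ABV


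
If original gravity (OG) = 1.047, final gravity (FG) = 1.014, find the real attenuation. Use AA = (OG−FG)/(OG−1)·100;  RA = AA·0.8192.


AA = (1.047 − 1.014)/(1.047 − 1)·100 = 70.2128
RA = 70.2128·0.8192

57.5183 %


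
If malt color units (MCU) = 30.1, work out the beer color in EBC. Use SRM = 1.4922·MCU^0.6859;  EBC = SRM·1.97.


SRM = 1.4922·30.1^0.6859 = 15.4161
EBC = 15.4161·1.97

30.3698 EBC


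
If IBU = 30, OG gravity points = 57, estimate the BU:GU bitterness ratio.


BU:GU = IBU / OG_points
BU:GU = 30 / 57

0.5263


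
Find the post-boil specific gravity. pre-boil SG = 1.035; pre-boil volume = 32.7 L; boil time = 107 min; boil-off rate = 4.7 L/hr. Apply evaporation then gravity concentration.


V_post = V_pre − rate·(t/60);  SG_post = 1 + (SG_pre−1)·V_pre/V_post
V_post = 32.7 − 4.7·(107/60) = 24.3183
SG_post = 1 + (1.035 − 1)·32.7/24.3183

1.0471


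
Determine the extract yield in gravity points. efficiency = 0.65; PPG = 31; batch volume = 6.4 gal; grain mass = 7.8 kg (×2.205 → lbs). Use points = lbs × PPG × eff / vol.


lbs = 7.8 × 2.205 = 17.1990
points = 17.1990 × 31 × 0.65 / 6.4

54.1500 points


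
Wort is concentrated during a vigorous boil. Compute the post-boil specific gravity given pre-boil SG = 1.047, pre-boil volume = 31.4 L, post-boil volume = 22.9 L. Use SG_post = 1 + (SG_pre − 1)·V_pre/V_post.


pts_pre = (1.047 − 1)·1000 = 47.0000
pts_post = 47.0000·31.4/22.9 = 64.4454
SG_post = 1 + 64.4454/1000

1.0644


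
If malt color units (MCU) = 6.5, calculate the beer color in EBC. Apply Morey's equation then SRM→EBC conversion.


SRM = 1.4922·MCU^0.6859;  EBC = SRM·1.97
SRM = 1.4922·6.5^0.6859 = 5.3877
EBC = 5.3877·1.97

10.6138 EBC


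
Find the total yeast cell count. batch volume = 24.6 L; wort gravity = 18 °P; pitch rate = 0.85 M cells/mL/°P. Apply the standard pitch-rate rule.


cells (billions) = rate · V_L · °P
cells = 0.85 · 24.6 · 18

376.3800 billion cells


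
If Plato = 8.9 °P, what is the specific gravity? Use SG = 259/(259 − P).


SG = 259/(259 − 8.9)

1.0356


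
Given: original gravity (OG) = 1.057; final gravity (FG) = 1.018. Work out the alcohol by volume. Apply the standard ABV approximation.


ABV = (OG − FG) · 131.25
ABV = (1.057 − 1.018) · 131.25

5.1187 % ABV


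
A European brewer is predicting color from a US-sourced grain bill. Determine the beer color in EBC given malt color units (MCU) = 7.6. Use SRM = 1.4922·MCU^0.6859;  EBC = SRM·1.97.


SRM = 1.4922·7.6^0.6859 = 5.9976
EBC = 5.9976·1.97

11.8153 EBC


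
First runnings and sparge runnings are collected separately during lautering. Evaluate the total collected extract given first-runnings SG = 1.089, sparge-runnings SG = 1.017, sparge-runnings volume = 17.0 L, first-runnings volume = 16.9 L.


total = Σ (SG_i − 1)·1000·V_i
first = (1.089 − 1)·1000·16.9 = 1504.1000
sparge = (1.017 − 1)·1000·17.0 = 289.0000
total = 1504.1000 + 289.0000

1793.1000 gravity·L


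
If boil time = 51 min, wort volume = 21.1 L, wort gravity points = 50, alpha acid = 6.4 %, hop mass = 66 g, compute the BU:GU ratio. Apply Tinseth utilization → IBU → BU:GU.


U = 1.65·0.000125^(GP/1000)·(1−e^(−0.04t))/4.15;  IBU = (α/100)·m·U·1000/V;  BU:GU = IBU/GP
U = 1.65·0.000125^(50/1000)·(1−e^(−0.04·51))/4.15 = 0.2207
IBU = (6.4/100)·66·0.2207·1000/21.1 = 44.1802
BU:GU = 44.1802/50

0.8836


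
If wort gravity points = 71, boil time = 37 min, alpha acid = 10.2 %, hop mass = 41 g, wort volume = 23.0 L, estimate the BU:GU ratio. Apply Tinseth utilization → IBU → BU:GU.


U = 1.65·0.000125^(GP/1000)·(1−e^(−0.04t))/4.15;  IBU = (α/100)·m·U·1000/V;  BU:GU = IBU/GP
U = 1.65·0.000125^(71/1000)·(1−e^(−0.04·37))/4.15 = 0.1622
IBU = (10.2/100)·41·0.1622·1000/23.0 = 29.4981
BU:GU = 29.4981/71

0.4155


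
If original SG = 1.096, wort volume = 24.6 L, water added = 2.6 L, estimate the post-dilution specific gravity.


SG_new = 1 + (SG_old − 1)·V_old/(V_old + V_water)
pts = (1.096 − 1)·1000·24.6/(24.6 + 2.6) = 86.8235
SG_new = 1 + 86.8235/1000

1.0868


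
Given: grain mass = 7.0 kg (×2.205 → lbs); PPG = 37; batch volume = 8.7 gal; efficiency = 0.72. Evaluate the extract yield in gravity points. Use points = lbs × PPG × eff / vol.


lbs = 7.0 × 2.205 = 15.4350
points = 15.4350 × 37 × 0.72 / 8.7

47.2630 points


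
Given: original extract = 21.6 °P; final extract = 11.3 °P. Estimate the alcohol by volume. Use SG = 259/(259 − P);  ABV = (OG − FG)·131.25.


OG = 259/(259 − 21.6) = 1.0910
FG = 259/(259 − 11.3) = 1.0456
ABV = (1.0910 − 1.0456)·131.25

5.9543 % ABV


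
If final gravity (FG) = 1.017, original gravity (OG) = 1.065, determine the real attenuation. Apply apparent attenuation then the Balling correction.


AA = (OG−FG)/(OG−1)·100;  RA = AA·0.8192
AA = (1.065 − 1.017)/(1.065 − 1)·100 = 73.8462
RA = 73.8462·0.8192

60.4948 %


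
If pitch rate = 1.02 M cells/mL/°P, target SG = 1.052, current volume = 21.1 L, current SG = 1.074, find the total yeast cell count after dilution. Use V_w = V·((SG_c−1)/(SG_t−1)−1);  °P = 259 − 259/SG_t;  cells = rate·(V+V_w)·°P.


V_w = 21.1·((1.074−1)/(1.052−1)−1) = 8.9269
V_final = 21.1 + 8.9269 = 30.0269
°P = 259 − 259/1.052 = 12.8023
cells = 1.02·30.0269·12.8023

392.1014 billion cells


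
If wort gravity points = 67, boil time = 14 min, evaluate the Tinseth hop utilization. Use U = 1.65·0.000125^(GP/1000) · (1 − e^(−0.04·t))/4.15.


bigness = 1.65·0.000125^(67/1000) = 0.9036
boil_factor = (1 − e^(−0.04·14))/4.15 = 0.1033
U = 0.9036 · 0.1033

0.0934


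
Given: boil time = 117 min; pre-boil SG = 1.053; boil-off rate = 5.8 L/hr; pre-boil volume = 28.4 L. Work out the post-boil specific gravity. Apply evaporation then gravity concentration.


V_post = V_pre − rate·(t/60);  SG_post = 1 + (SG_pre−1)·V_pre/V_post
V_post = 28.4 − 5.8·(117/60) = 17.0900
SG_post = 1 + (1.053 − 1)·28.4/17.0900

1.0881


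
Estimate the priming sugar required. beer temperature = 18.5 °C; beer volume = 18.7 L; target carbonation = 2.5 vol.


residual = 14.695·(0.01821 + 0.09011·e^(−0.04·T));  sugar = (target − residual)·4.0·V
residual = 14.695·(0.01821 + 0.09011·e^(−0.04·18.5)) = 0.8994
sugar = (2.5 − 0.8994)·4.0·18.7

119.7268 g


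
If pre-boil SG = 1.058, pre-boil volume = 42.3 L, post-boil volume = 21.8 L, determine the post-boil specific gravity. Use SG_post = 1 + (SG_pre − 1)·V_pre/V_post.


pts_pre = (1.058 − 1)·1000 = 58.0000
pts_post = 58.0000·42.3/21.8 = 112.5413
SG_post = 1 + 112.5413/1000

1.1125


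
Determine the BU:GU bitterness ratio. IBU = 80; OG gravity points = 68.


BU:GU = IBU / OG_points
BU:GU = 80 / 68

1.1765


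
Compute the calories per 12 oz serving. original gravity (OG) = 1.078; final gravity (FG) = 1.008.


ABW = (OG−FG)·131.25·0.79/FG;  °P = 259 − 259/SG (for OG→OE and FG→AE);  RE = 0.1808·OE + 0.8192·AE;  Cal = (6.9·ABW + 4·(RE−0.1))·FG·3.55
ABW = (1.078 − 1.008)·131.25·0.79/1.008 = 7.2005
OE = 259 − 259/1.078 = 18.7403 °P
AE = 259 − 259/1.008 = 2.0556 °P
RE = 0.1808·18.7403 + 0.8192·2.0556 = 5.0722 °P
Cal = (6.9·7.2005 + 4·(5.0722−0.1))·1.008·3.55

248.9571 kcal


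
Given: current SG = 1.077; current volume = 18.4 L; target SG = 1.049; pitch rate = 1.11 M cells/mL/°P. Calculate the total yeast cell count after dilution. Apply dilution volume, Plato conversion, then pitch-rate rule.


V_w = V·((SG_c−1)/(SG_t−1)−1);  °P = 259 − 259/SG_t;  cells = rate·(V+V_w)·°P
V_w = 18.4·((1.077−1)/(1.049−1)−1) = 10.5143
V_final = 18.4 + 10.5143 = 28.9143
°P = 259 − 259/1.049 = 12.0982
cells = 1.11·28.9143·12.0982

388.2896 billion cells


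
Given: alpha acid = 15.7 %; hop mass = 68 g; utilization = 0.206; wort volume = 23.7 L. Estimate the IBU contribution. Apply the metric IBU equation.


IBU = (α/100)·mass·U·1000 / V
IBU = (15.7/100)·68·0.206·1000 / 23.7

92.7956 IBU


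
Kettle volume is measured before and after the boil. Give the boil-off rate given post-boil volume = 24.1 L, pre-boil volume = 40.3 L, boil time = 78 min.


rate = (V_pre − V_post) / (t_min/60)
rate = (40.3 − 24.1) / (78/60)

12.4615 L/hr


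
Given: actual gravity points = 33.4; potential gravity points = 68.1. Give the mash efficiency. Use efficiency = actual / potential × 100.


efficiency = 33.4 / 68.1 × 100

49.0455 %


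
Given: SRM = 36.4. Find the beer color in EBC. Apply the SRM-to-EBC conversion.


EBC = SRM · 1.97
EBC = 36.4 · 1.97

71.7080 EBC


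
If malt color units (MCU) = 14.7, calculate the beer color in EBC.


SRM = 1.4922·MCU^0.6859;  EBC = SRM·1.97
SRM = 1.4922·14.7^0.6859 = 9.4295
EBC = 9.4295·1.97

18.5762 EBC


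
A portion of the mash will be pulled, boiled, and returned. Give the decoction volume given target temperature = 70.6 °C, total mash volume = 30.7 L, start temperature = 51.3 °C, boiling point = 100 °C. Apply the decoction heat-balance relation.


V_dec = V_total·(T_target − T_start)/(T_boil − T_start)
V_dec = 30.7·(70.6 − 51.3)/(100 − 51.3)

12.1665 L


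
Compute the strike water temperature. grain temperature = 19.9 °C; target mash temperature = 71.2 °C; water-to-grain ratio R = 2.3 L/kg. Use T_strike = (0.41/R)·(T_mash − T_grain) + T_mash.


T_strike = (0.41/2.3)·(71.2 − 19.9) + 71.2

80.3448 °C


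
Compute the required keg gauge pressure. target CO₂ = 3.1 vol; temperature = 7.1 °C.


psi = vols/(0.01821 + 0.09011·e^(−0.04·T)) − 14.695
psi = 3.1/(0.01821 + 0.09011·e^(−0.04·7.1)) − 14.695

21.3340 psi


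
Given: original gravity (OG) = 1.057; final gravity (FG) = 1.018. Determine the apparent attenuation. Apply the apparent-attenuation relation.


AA = (OG − FG)/(OG − 1) · 100
AA = (1.057 − 1.018)/(1.057 − 1) · 100

68.4211 %


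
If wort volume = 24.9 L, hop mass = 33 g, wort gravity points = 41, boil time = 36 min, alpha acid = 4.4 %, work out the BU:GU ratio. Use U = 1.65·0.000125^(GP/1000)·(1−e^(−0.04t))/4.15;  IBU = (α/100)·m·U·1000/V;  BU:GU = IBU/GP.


U = 1.65·0.000125^(41/1000)·(1−e^(−0.04·36))/4.15 = 0.2099
IBU = (4.4/100)·33·0.2099·1000/24.9 = 12.2389
BU:GU = 12.2389/41

0.2985


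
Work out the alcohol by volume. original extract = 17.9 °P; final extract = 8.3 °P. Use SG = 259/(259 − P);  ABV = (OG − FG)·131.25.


OG = 259/(259 − 17.9) = 1.0742
FG = 259/(259 − 8.3) = 1.0331
ABV = (1.0742 − 1.0331)·131.25

5.3991 % ABV


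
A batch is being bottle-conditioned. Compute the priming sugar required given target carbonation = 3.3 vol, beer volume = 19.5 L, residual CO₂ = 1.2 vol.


sugar = (target − residual)·4.0·V
sugar = (3.3 − 1.2)·4.0·19.5

163.8000 g


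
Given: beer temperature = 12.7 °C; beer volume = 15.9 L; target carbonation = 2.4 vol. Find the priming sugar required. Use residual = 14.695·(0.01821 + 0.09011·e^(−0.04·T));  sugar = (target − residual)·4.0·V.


residual = 14.695·(0.01821 + 0.09011·e^(−0.04·12.7)) = 1.0643
sugar = (2.4 − 1.0643)·4.0·15.9

84.9477 g


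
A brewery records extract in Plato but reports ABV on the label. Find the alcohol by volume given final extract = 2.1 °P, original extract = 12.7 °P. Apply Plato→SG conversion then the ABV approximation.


SG = 259/(259 − P);  ABV = (OG − FG)·131.25
OG = 259/(259 − 12.7) = 1.0516
FG = 259/(259 − 2.1) = 1.0082
ABV = (1.0516 − 1.0082)·131.25

5.6948 % ABV


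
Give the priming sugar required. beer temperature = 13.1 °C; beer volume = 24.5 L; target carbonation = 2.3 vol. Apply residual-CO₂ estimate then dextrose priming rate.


residual = 14.695·(0.01821 + 0.09011·e^(−0.04·T));  sugar = (target − residual)·4.0·V
residual = 14.695·(0.01821 + 0.09011·e^(−0.04·13.1)) = 1.0517
sugar = (2.3 − 1.0517)·4.0·24.5

122.3337 g


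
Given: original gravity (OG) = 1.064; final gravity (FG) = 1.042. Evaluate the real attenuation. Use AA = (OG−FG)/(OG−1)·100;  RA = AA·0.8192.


AA = (1.064 − 1.042)/(1.064 − 1)·100 = 34.3750
RA = 34.3750·0.8192

28.1600 %


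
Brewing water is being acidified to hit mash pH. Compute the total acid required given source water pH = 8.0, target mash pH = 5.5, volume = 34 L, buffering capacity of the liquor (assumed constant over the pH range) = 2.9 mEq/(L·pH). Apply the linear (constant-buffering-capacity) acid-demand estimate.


acid = buffering capacity · (pH_source − pH_target) · V
acid = 2.9 · (8.0 − 5.5) · 34

246.5000 mEq


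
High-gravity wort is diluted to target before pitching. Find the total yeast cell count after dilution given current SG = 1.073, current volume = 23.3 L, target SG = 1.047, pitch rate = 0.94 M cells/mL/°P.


V_w = V·((SG_c−1)/(SG_t−1)−1);  °P = 259 − 259/SG_t;  cells = rate·(V+V_w)·°P
V_w = 23.3·((1.073−1)/(1.047−1)−1) = 12.8894
V_final = 23.3 + 12.8894 = 36.1894
°P = 259 − 259/1.047 = 11.6266
cells = 0.94·36.1894·11.6266

395.5120 billion cells


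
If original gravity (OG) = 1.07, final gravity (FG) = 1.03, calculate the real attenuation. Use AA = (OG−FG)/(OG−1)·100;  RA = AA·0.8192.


AA = (1.07 − 1.03)/(1.07 − 1)·100 = 57.1429
RA = 57.1429·0.8192

46.8114 %


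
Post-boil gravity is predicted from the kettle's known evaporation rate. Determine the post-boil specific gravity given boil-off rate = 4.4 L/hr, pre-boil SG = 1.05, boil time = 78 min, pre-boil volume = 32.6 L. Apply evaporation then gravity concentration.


V_post = V_pre − rate·(t/60);  SG_post = 1 + (SG_pre−1)·V_pre/V_post
V_post = 32.6 − 4.4·(78/60) = 26.8800
SG_post = 1 + (1.05 − 1)·32.6/26.8800

1.0606


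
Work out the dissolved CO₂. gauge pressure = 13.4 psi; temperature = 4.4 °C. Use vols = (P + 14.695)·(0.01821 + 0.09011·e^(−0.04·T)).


vols = (13.4 + 14.695)·(0.01821 + 0.09011·e^(−0.04·4.4))

2.6347 volumes


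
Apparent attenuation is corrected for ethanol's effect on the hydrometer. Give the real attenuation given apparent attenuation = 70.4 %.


RA = AA · 0.8192
RA = 70.4 · 0.8192

57.6717 %


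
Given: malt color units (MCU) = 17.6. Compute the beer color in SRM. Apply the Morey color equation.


SRM = 1.4922 · MCU^0.6859
SRM = 1.4922 · 17.6^0.6859

10.6690 SRM


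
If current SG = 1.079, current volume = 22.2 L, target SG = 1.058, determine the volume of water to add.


V_water = V·((SG_curr − 1)/(SG_target − 1) − 1)
V_water = 22.2·((1.079 − 1)/(1.058 − 1) − 1)

8.0379 L


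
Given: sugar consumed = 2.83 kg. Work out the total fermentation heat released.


Q = m_sugar · 590 kJ/kg
Q = 2.83 · 590

1669.7000 kJ


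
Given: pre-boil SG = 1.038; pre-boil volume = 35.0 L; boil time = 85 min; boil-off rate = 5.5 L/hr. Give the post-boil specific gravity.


V_post = V_pre − rate·(t/60);  SG_post = 1 + (SG_pre−1)·V_pre/V_post
V_post = 35.0 − 5.5·(85/60) = 27.2083
SG_post = 1 + (1.038 − 1)·35.0/27.2083

1.0489


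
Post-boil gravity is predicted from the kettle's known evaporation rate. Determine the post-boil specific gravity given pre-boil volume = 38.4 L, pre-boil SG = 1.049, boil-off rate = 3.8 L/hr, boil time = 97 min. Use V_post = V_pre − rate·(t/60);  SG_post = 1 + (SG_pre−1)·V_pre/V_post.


V_post = 38.4 − 3.8·(97/60) = 32.2567
SG_post = 1 + (1.049 − 1)·38.4/32.2567

1.0583


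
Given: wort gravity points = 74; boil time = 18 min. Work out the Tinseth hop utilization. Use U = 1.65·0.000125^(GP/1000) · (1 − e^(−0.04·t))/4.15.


bigness = 1.65·0.000125^(74/1000) = 0.8485
boil_factor = (1 − e^(−0.04·18))/4.15 = 0.1237
U = 0.8485 · 0.1237

0.1049


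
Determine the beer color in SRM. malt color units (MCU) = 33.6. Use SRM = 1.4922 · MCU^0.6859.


SRM = 1.4922 · 33.6^0.6859

16.6243 SRM


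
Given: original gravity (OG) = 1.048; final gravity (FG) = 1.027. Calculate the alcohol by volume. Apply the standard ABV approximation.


ABV = (OG − FG) · 131.25
ABV = (1.048 − 1.027) · 131.25

2.7563 % ABV


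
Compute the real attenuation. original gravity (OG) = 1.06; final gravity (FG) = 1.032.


AA = (OG−FG)/(OG−1)·100;  RA = AA·0.8192
AA = (1.06 − 1.032)/(1.06 − 1)·100 = 46.6667
RA = 46.6667·0.8192

38.2293 %


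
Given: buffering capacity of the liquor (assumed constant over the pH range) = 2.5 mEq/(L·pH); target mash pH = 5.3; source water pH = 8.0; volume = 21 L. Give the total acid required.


acid = buffering capacity · (pH_source − pH_target) · V
acid = 2.5 · (8.0 − 5.3) · 21

141.7500 mEq


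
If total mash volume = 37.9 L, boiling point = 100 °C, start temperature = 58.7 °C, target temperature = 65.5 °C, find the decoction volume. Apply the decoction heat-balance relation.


V_dec = V_total·(T_target − T_start)/(T_boil − T_start)
V_dec = 37.9·(65.5 − 58.7)/(100 − 58.7)

6.2402 L


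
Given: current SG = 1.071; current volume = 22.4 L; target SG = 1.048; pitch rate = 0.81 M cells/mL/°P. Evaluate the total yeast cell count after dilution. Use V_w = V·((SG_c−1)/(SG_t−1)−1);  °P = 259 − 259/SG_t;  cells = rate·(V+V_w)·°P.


V_w = 22.4·((1.071−1)/(1.048−1)−1) = 10.7333
V_final = 22.4 + 10.7333 = 33.1333
°P = 259 − 259/1.048 = 11.8626
cells = 0.81·33.1333·11.8626

318.3683 billion cells


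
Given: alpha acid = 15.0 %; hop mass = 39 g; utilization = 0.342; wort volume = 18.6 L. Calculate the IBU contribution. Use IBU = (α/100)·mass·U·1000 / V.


IBU = (15.0/100)·39·0.342·1000 / 18.6

107.5645 IBU


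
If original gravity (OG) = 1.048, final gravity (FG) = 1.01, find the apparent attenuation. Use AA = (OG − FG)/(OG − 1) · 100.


AA = (1.048 − 1.01)/(1.048 − 1) · 100

79.1667 %


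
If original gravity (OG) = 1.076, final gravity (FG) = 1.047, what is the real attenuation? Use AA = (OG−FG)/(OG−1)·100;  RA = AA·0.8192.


AA = (1.076 − 1.047)/(1.076 − 1)·100 = 38.1579
RA = 38.1579·0.8192

31.2589 %


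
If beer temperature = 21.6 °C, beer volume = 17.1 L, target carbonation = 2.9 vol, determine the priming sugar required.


residual = 14.695·(0.01821 + 0.09011·e^(−0.04·T));  sugar = (target − residual)·4.0·V
residual = 14.695·(0.01821 + 0.09011·e^(−0.04·21.6)) = 0.8257
sugar = (2.9 − 0.8257)·4.0·17.1

141.8824 g


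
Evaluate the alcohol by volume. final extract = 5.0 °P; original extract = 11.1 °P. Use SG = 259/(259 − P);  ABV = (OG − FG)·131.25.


OG = 259/(259 − 11.1) = 1.0448
FG = 259/(259 − 5.0) = 1.0197
ABV = (1.0448 − 1.0197)·131.25

3.2932 % ABV


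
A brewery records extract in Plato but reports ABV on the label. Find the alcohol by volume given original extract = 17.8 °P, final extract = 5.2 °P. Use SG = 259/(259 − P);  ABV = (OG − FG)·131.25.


OG = 259/(259 − 17.8) = 1.0738
FG = 259/(259 − 5.2) = 1.0205
ABV = (1.0738 − 1.0205)·131.25

6.9968 % ABV


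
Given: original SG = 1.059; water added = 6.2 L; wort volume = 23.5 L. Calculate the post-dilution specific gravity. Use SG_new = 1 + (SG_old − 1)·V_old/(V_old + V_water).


pts = (1.059 − 1)·1000·23.5/(23.5 + 6.2) = 46.6835
SG_new = 1 + 46.6835/1000

1.0467


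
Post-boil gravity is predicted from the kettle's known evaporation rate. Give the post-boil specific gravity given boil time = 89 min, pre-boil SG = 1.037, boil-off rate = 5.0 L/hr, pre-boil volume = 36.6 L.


V_post = V_pre − rate·(t/60);  SG_post = 1 + (SG_pre−1)·V_pre/V_post
V_post = 36.6 − 5.0·(89/60) = 29.1833
SG_post = 1 + (1.037 − 1)·36.6/29.1833

1.0464


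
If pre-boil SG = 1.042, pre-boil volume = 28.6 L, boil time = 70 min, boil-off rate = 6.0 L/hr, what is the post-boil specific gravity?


V_post = V_pre − rate·(t/60);  SG_post = 1 + (SG_pre−1)·V_pre/V_post
V_post = 28.6 − 6.0·(70/60) = 21.6000
SG_post = 1 + (1.042 − 1)·28.6/21.6000

1.0556


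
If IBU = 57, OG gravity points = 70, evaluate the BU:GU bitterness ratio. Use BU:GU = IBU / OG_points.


BU:GU = 57 / 70

0.8143


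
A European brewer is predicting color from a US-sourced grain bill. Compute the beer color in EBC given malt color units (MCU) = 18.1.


SRM = 1.4922·MCU^0.6859;  EBC = SRM·1.97
SRM = 1.4922·18.1^0.6859 = 10.8760
EBC = 10.8760·1.97

21.4257 EBC


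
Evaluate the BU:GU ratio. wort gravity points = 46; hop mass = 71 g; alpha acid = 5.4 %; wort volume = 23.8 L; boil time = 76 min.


U = 1.65·0.000125^(GP/1000)·(1−e^(−0.04t))/4.15;  IBU = (α/100)·m·U·1000/V;  BU:GU = IBU/GP
U = 1.65·0.000125^(46/1000)·(1−e^(−0.04·76))/4.15 = 0.2504
IBU = (5.4/100)·71·0.2504·1000/23.8 = 40.3349
BU:GU = 40.3349/46

0.8768


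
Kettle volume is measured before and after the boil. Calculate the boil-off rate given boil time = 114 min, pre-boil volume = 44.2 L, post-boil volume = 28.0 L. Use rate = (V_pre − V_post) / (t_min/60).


rate = (44.2 − 28.0) / (114/60)

8.5263 L/hr


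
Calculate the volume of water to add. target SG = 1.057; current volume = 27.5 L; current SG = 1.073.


V_water = V·((SG_curr − 1)/(SG_target − 1) − 1)
V_water = 27.5·((1.073 − 1)/(1.057 − 1) − 1)

7.7193 L


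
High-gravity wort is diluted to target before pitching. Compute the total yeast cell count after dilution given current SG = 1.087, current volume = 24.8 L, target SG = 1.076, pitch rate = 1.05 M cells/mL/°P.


V_w = V·((SG_c−1)/(SG_t−1)−1);  °P = 259 − 259/SG_t;  cells = rate·(V+V_w)·°P
V_w = 24.8·((1.087−1)/(1.076−1)−1) = 3.5895
V_final = 24.8 + 3.5895 = 28.3895
°P = 259 − 259/1.076 = 18.2937
cells = 1.05·28.3895·18.2937

545.3154 billion cells


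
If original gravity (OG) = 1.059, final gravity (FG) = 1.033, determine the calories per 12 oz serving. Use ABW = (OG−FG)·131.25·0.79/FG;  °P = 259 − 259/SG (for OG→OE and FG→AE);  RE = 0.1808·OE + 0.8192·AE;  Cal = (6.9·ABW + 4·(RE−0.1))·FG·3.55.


ABW = (1.059 − 1.033)·131.25·0.79/1.033 = 2.6098
OE = 259 − 259/1.059 = 14.4297 °P
AE = 259 − 259/1.033 = 8.2740 °P
RE = 0.1808·14.4297 + 0.8192·8.2740 = 9.3869 °P
Cal = (6.9·2.6098 + 4·(9.3869−0.1))·1.033·3.55

202.2614 kcal


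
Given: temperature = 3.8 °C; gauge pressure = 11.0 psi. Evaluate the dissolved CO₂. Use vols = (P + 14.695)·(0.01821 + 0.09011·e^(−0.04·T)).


vols = (11.0 + 14.695)·(0.01821 + 0.09011·e^(−0.04·3.8))

2.4568 volumes


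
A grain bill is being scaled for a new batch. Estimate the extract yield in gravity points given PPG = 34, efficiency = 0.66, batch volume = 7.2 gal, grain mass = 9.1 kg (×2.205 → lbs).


points = lbs × PPG × eff / vol
lbs = 9.1 × 2.205 = 20.0655
points = 20.0655 × 34 × 0.66 / 7.2

62.5375 points


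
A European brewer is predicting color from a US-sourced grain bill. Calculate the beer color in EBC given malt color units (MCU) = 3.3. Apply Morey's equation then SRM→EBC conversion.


SRM = 1.4922·MCU^0.6859;  EBC = SRM·1.97
SRM = 1.4922·3.3^0.6859 = 3.3844
EBC = 3.3844·1.97

6.6672 EBC


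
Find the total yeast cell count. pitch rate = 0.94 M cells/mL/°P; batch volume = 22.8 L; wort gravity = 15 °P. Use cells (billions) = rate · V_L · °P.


cells = 0.94 · 22.8 · 15

321.4800 billion cells


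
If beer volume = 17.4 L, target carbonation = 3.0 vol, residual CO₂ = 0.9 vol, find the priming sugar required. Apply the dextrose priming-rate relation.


sugar = (target − residual)·4.0·V
sugar = (3.0 − 0.9)·4.0·17.4

146.1600 g


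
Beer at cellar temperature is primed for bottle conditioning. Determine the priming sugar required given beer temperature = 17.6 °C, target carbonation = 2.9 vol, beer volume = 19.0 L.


residual = 14.695·(0.01821 + 0.09011·e^(−0.04·T));  sugar = (target − residual)·4.0·V
residual = 14.695·(0.01821 + 0.09011·e^(−0.04·17.6)) = 0.9225
sugar = (2.9 − 0.9225)·4.0·19.0

150.2875 g


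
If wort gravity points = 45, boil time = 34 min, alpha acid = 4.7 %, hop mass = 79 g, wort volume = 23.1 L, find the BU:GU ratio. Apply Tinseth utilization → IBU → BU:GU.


U = 1.65·0.000125^(GP/1000)·(1−e^(−0.04t))/4.15;  IBU = (α/100)·m·U·1000/V;  BU:GU = IBU/GP
U = 1.65·0.000125^(45/1000)·(1−e^(−0.04·34))/4.15 = 0.1972
IBU = (4.7/100)·79·0.1972·1000/23.1 = 31.7027
BU:GU = 31.7027/45

0.7045


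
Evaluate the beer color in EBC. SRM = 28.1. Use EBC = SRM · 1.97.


EBC = 28.1 · 1.97

55.3570 EBC


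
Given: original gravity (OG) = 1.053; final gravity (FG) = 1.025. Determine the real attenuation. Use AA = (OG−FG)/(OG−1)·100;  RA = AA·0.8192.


AA = (1.053 − 1.025)/(1.053 − 1)·100 = 52.8302
RA = 52.8302·0.8192

43.2785 %


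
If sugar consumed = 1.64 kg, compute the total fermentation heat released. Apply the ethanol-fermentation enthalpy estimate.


Q = m_sugar · 590 kJ/kg
Q = 1.64 · 590

967.6000 kJ


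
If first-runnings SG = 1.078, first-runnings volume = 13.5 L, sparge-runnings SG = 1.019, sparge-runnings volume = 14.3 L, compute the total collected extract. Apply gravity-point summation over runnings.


total = Σ (SG_i − 1)·1000·V_i
first = (1.078 − 1)·1000·13.5 = 1053.0000
sparge = (1.019 − 1)·1000·14.3 = 271.7000
total = 1053.0000 + 271.7000

1324.7000 gravity·L


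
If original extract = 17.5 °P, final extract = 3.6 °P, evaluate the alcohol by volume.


SG = 259/(259 − P);  ABV = (OG − FG)·131.25
OG = 259/(259 − 17.5) = 1.0725
FG = 259/(259 − 3.6) = 1.0141
ABV = (1.0725 − 1.0141)·131.25

7.6608 % ABV


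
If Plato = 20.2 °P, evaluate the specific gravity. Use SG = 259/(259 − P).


SG = 259/(259 − 20.2)

1.0846


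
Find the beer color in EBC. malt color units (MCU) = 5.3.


SRM = 1.4922·MCU^0.6859;  EBC = SRM·1.97
SRM = 1.4922·5.3^0.6859 = 4.6839
EBC = 4.6839·1.97

9.2273 EBC


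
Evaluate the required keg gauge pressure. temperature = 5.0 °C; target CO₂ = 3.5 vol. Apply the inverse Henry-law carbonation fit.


psi = vols/(0.01821 + 0.09011·e^(−0.04·T)) − 14.695
psi = 3.5/(0.01821 + 0.09011·e^(−0.04·5.0)) − 14.695

23.3543 psi


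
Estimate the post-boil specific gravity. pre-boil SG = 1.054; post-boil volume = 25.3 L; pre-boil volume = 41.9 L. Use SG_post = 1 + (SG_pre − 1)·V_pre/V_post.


pts_pre = (1.054 − 1)·1000 = 54.0000
pts_post = 54.0000·41.9/25.3 = 89.4308
SG_post = 1 + 89.4308/1000

1.0894


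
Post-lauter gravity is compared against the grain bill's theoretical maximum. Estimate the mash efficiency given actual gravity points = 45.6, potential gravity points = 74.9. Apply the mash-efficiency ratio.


efficiency = actual / potential × 100
efficiency = 45.6 / 74.9 × 100

60.8812 %


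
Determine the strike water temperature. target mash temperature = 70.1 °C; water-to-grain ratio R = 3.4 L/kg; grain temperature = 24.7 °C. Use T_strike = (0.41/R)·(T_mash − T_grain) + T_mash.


T_strike = (0.41/3.4)·(70.1 − 24.7) + 70.1

75.5747 °C


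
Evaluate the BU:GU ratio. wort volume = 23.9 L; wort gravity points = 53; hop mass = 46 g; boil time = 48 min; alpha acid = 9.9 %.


U = 1.65·0.000125^(GP/1000)·(1−e^(−0.04t))/4.15;  IBU = (α/100)·m·U·1000/V;  BU:GU = IBU/GP
U = 1.65·0.000125^(53/1000)·(1−e^(−0.04·48))/4.15 = 0.2107
IBU = (9.9/100)·46·0.2107·1000/23.9 = 40.1528
BU:GU = 40.1528/53

0.7576


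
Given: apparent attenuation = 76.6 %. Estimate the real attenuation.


RA = AA · 0.8192
RA = 76.6 · 0.8192

62.7507 %
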